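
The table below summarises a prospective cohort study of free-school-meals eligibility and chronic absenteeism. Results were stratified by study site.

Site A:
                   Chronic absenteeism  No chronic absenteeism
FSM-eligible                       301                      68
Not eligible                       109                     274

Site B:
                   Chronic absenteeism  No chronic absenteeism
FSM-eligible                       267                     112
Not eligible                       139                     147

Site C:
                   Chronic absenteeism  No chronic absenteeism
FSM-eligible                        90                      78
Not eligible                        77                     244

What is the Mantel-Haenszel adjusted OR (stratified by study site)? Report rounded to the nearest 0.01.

OR_MH = Σ(aᵢdᵢ/nᵢ) / Σ(bᵢcᵢ/nᵢ), where nᵢ is the stratum total.
Stratum 1 (Site A): n = 752; a·d/n = 301·274/752 = 109.6729; b·c/n = 68·109/752 = 9.8564
Stratum 2 (Site B): n = 665; a·d/n = 267·147/665 = 59.0211; b·c/n = 112·139/665 = 23.4105
Stratum 3 (Site C): n = 489; a·d/n = 90·244/489 = 44.9080; b·c/n = 78·77/489 = 12.2822
OR_MH = (109.6729 + 59.0211 + 44.9080) / (9.8564 + 23.4105 + 12.2822) = 213.6019 / 45.5491 = 4.68948

4.69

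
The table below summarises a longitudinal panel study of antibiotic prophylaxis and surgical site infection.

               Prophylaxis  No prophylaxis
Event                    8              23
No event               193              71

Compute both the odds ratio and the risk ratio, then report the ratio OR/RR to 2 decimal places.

0.79

Reading the table with exposure as columns: a = 8 (Prophylaxis, case), b = 193 (Prophylaxis, non-case), c = 23 (No prophylaxis, case), d = 71.
OR = (8·71)/(193·23) = 568/4439 = 0.12796
Risk in exposed = 8/201 = 0.03980; risk in unexposed = 23/94 = 0.24468; RR = 0.16266
OR/RR = 0.12796 / 0.16266 = 0.78663
The outcome is not rare, so the OR lies further from 1 than the RR.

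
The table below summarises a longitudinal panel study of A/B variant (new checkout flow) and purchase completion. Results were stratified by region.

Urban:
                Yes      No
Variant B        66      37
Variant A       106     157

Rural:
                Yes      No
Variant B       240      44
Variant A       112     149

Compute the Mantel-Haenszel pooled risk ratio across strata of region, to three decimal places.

RR_MH = Σ(aᵢ·n₀ᵢ/nᵢ) / Σ(cᵢ·n₁ᵢ/nᵢ), with n₁ᵢ = aᵢ+bᵢ (exposed), n₀ᵢ = cᵢ+dᵢ (unexposed), nᵢ = n₁ᵢ+n₀ᵢ.
Stratum 1 (Urban): n₁ = 103, n₀ = 263, n = 366; a·n₀/n = 66·263/366 = 47.4262; c·n₁/n = 106·103/366 = 29.8306
Stratum 2 (Rural): n₁ = 284, n₀ = 261, n = 545; a·n₀/n = 240·261/545 = 114.9358; c·n₁/n = 112·284/545 = 58.3633
RR_MH = (47.4262 + 114.9358) / (29.8306 + 58.3633) = 162.3620 / 88.1939 = 1.84097

1.841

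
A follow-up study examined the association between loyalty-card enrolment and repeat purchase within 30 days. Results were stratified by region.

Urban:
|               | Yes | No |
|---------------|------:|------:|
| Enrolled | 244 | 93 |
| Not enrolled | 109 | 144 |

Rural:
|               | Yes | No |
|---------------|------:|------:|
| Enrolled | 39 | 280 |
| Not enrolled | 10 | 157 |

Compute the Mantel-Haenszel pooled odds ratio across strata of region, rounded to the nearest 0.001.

OR_MH = Σ(aᵢdᵢ/nᵢ) / Σ(bᵢcᵢ/nᵢ), where nᵢ is the stratum total.
Stratum 1 (Urban): n = 590; a·d/n = 244·144/590 = 59.5525; b·c/n = 93·109/590 = 17.1814
Stratum 2 (Rural): n = 486; a·d/n = 39·157/486 = 12.5988; b·c/n = 280·10/486 = 5.7613
OR_MH = (59.5525 + 12.5988) / (17.1814 + 5.7613) = 72.1513 / 22.9427 = 3.14485

3.145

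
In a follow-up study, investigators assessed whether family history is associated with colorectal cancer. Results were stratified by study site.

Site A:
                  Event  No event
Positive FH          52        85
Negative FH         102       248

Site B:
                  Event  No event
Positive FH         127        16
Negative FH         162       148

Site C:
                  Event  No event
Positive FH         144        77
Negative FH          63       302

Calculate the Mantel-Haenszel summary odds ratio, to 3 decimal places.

4.471

OR_MH = Σ(aᵢdᵢ/nᵢ) / Σ(bᵢcᵢ/nᵢ), where nᵢ is the stratum total.
Stratum 1 (Site A): n = 487; a·d/n = 52·248/487 = 26.4805; b·c/n = 85·102/487 = 17.8029
Stratum 2 (Site B): n = 453; a·d/n = 127·148/453 = 41.4923; b·c/n = 16·162/453 = 5.7219
Stratum 3 (Site C): n = 586; a·d/n = 144·302/586 = 74.2116; b·c/n = 77·63/586 = 8.2782
OR_MH = (26.4805 + 41.4923 + 74.2116) / (17.8029 + 5.7219 + 8.2782) = 142.1844 / 31.8029 = 4.47080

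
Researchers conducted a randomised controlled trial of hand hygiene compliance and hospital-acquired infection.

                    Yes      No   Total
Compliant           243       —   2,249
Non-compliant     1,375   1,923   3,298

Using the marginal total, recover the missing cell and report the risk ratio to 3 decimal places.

0.259

The missing cell is in the exposed row: 2249 − 243 = 2006.
So a = 243, b = 2006, c = 1375, d = 1923.
RR = [a/(a+b)] / [c/(c+d)] = (243/2249) / (1375/3298) = 0.10805/0.41692 = 0.25916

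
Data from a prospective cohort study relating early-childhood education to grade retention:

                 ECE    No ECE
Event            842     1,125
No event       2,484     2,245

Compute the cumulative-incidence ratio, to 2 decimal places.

Reading the table with exposure as columns: a = 842 (ECE, case), b = 2484 (ECE, non-case), c = 1125 (No ECE, case), d = 2245.
Risk in exposed = 842/3326 = 0.25316; risk in unexposed = 1125/3370 = 0.33383.
RR = 0.25316 / 0.33383 = 0.75835
The risk is 24% lower among the exposed than among the unexposed.

0.76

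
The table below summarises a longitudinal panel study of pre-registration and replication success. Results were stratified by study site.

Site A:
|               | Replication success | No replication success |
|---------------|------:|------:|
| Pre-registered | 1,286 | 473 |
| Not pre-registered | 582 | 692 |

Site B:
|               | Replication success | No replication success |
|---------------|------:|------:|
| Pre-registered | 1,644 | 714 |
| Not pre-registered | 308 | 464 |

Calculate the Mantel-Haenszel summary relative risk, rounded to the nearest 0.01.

1.66

RR_MH = Σ(aᵢ·n₀ᵢ/nᵢ) / Σ(cᵢ·n₁ᵢ/nᵢ), with n₁ᵢ = aᵢ+bᵢ (exposed), n₀ᵢ = cᵢ+dᵢ (unexposed), nᵢ = n₁ᵢ+n₀ᵢ.
Stratum 1 (Site A): n₁ = 1759, n₀ = 1274, n = 3033; a·n₀/n = 1286·1274/3033 = 540.1794; c·n₁/n = 582·1759/3033 = 337.5331
Stratum 2 (Site B): n₁ = 2358, n₀ = 772, n = 3130; a·n₀/n = 1644·772/3130 = 405.4850; c·n₁/n = 308·2358/3130 = 232.0332
RR_MH = (540.1794 + 405.4850) / (337.5331 + 232.0332) = 945.6643 / 569.5664 = 1.66032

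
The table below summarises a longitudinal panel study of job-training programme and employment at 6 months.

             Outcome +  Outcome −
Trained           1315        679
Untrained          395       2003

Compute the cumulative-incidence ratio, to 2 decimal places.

4.00

Cells: a = 1315, b = 679, c = 395, d = 2003.
Risk in exposed = 1315/1994 = 0.65948; risk in unexposed = 395/2398 = 0.16472.
RR = 0.65948 / 0.16472 = 4.00362
The risk among the exposed is 4.00 times that among the unexposed.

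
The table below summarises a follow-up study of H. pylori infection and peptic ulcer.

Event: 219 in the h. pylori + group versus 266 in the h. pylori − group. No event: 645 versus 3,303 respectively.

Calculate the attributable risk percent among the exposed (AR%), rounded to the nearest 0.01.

70.60

From the description: a = 219, b = 645, c = 266, d = 3303.
Risk in exposed = 219/864 = 0.25347; risk in unexposed = 266/3569 = 0.07453.
RR = 0.25347/0.07453 = 3.40091
AR% = (RR − 1)/RR × 100 = (3.40091 − 1)/3.40091 × 100 = 70.5961%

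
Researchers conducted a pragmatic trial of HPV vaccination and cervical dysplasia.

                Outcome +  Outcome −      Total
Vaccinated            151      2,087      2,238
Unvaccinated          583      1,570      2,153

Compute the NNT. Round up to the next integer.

5

Risk in treated group = 151/2238 = 0.06747; risk in control = 583/2153 = 0.27078.
Absolute risk reduction = 0.27078 − 0.06747 = 0.20331
NNT = 1 / ARR = 1 / 0.20331 = 4.919 → round up → 5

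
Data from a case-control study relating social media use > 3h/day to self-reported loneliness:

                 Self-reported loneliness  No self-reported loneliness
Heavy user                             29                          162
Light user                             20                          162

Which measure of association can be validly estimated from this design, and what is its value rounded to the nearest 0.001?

1.450

Cells: a = 29, b = 162, c = 20, d = 162.
This is a case-control study: participants were sampled on outcome status, so risks in the source population cannot be estimated directly — relative risk is not valid here. The odds ratio is the appropriate measure.
OR = (a·d)/(b·c) = (29 × 162) / (162 × 20) = 4698 / 3240 = 1.45000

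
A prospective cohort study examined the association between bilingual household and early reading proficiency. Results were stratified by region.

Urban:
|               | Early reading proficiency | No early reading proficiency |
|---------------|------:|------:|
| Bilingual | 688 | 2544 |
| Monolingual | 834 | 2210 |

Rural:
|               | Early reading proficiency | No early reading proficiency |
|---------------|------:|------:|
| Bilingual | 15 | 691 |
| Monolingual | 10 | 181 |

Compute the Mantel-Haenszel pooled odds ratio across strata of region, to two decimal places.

OR_MH = Σ(aᵢdᵢ/nᵢ) / Σ(bᵢcᵢ/nᵢ), where nᵢ is the stratum total.
Stratum 1 (Urban): n = 6276; a·d/n = 688·2210/6276 = 242.2690; b·c/n = 2544·834/6276 = 338.0650
Stratum 2 (Rural): n = 897; a·d/n = 15·181/897 = 3.0268; b·c/n = 691·10/897 = 7.7035
OR_MH = (242.2690 + 3.0268) / (338.0650 + 7.7035) = 245.2957 / 345.7685 = 0.70942

0.71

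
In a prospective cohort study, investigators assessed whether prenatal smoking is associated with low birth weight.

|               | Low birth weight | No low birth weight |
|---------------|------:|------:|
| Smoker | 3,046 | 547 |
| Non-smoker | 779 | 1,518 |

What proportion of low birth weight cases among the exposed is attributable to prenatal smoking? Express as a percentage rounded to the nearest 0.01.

60.00

Cells: a = 3046, b = 547, c = 779, d = 1518.
Risk in exposed = 3046/3593 = 0.84776; risk in unexposed = 779/2297 = 0.33914.
RR = 0.84776/0.33914 = 2.49975
AR% = (RR − 1)/RR × 100 = (2.49975 − 1)/2.49975 × 100 = 59.9960%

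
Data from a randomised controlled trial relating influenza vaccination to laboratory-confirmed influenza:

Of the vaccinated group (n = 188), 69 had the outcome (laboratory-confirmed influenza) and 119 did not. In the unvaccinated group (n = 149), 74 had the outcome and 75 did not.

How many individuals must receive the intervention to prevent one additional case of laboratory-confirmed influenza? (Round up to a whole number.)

8

Risk in treated group = 69/188 = 0.36702; risk in control = 74/149 = 0.49664.
Absolute risk reduction = 0.49664 − 0.36702 = 0.12962
NNT = 1 / ARR = 1 / 0.12962 = 7.715 → round up → 8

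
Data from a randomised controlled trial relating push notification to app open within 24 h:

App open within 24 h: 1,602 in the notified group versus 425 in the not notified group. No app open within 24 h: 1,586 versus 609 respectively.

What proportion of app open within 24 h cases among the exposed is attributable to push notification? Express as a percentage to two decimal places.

From the description: a = 1602, b = 1586, c = 425, d = 609.
Risk in exposed = 1602/3188 = 0.50251; risk in unexposed = 425/1034 = 0.41103.
RR = 0.50251/0.41103 = 1.22258
AR% = (RR − 1)/RR × 100 = (1.22258 − 1)/1.22258 × 100 = 18.2055%

18.21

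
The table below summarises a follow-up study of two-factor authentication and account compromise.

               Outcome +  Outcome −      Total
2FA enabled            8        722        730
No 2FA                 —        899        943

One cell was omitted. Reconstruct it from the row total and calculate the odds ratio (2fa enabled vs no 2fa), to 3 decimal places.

0.226

The missing cell is in the unexposed row: 943 − 899 = 44.
So a = 8, b = 722, c = 44, d = 899.
OR = (a·d)/(b·c) = (8 × 899) / (722 × 44) = 7192 / 31768 = 0.22639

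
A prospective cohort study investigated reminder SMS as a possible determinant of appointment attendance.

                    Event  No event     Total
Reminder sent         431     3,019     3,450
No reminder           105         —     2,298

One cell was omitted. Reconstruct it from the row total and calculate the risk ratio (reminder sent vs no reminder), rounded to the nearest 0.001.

The missing cell is in the unexposed row: 2298 − 105 = 2193.
So a = 431, b = 3019, c = 105, d = 2193.
RR = [a/(a+b)] / [c/(c+d)] = (431/3450) / (105/2298) = 0.12493/0.04569 = 2.73413

2.734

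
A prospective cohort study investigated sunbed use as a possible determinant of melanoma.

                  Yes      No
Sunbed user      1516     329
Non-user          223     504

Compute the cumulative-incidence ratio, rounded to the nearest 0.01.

2.68

Cells: a = 1516, b = 329, c = 223, d = 504.
Risk in exposed = 1516/1845 = 0.82168; risk in unexposed = 223/727 = 0.30674.
RR = 0.82168 / 0.30674 = 2.67875
The risk among the exposed is 2.68 times that among the unexposed.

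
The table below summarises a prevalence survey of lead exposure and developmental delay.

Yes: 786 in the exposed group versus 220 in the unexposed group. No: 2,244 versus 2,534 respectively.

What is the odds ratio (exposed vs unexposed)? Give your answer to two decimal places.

From the description: a = 786, b = 2244, c = 220, d = 2534.
OR = (a·d)/(b·c) = (786 × 2534) / (2244 × 220) = 1991724 / 493680 = 4.03444
The odds of developmental delay are about 4.03 times as high in the exposed group.

4.03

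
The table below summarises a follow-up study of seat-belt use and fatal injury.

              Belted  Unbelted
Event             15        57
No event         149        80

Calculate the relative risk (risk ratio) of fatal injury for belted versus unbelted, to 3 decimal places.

Reading the table with exposure as columns: a = 15 (Belted, case), b = 149 (Belted, non-case), c = 57 (Unbelted, case), d = 80.
Risk in exposed = 15/164 = 0.09146; risk in unexposed = 57/137 = 0.41606.
RR = 0.09146 / 0.41606 = 0.21983
The risk is 78% lower among the exposed than among the unexposed.

0.220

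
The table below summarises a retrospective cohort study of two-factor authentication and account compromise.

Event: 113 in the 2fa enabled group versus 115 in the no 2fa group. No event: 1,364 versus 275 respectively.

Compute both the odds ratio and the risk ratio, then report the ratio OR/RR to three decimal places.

From the description: a = 113, b = 1364, c = 115, d = 275.
OR = (113·275)/(1364·115) = 31075/156860 = 0.19811
Risk in exposed = 113/1477 = 0.07651; risk in unexposed = 115/390 = 0.29487; RR = 0.25946
OR/RR = 0.19811 / 0.25946 = 0.76354
The outcome is not rare, so the OR lies further from 1 than the RR.

0.764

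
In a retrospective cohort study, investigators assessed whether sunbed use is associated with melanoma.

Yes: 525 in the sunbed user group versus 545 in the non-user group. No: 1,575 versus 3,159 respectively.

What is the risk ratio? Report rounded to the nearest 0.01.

1.70

From the description: a = 525, b = 1575, c = 545, d = 3159.
Risk in exposed = 525/2100 = 0.25000; risk in unexposed = 545/3704 = 0.14714.
RR = 0.25000 / 0.14714 = 1.69908
The risk among the exposed is 1.70 times that among the unexposed.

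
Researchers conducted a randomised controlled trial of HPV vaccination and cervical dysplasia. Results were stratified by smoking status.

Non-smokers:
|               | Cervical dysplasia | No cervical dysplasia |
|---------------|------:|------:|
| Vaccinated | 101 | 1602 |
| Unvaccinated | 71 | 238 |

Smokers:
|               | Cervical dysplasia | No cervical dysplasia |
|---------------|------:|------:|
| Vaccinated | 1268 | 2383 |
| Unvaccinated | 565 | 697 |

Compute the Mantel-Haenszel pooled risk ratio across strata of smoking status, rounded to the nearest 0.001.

RR_MH = Σ(aᵢ·n₀ᵢ/nᵢ) / Σ(cᵢ·n₁ᵢ/nᵢ), with n₁ᵢ = aᵢ+bᵢ (exposed), n₀ᵢ = cᵢ+dᵢ (unexposed), nᵢ = n₁ᵢ+n₀ᵢ.
Stratum 1 (Non-smokers): n₁ = 1703, n₀ = 309, n = 2012; a·n₀/n = 101·309/2012 = 15.5114; c·n₁/n = 71·1703/2012 = 60.0959
Stratum 2 (Smokers): n₁ = 3651, n₀ = 1262, n = 4913; a·n₀/n = 1268·1262/4913 = 325.7106; c·n₁/n = 565·3651/4913 = 419.8687
RR_MH = (15.5114 + 325.7106) / (60.0959 + 419.8687) = 341.2220 / 479.9646 = 0.71093

0.711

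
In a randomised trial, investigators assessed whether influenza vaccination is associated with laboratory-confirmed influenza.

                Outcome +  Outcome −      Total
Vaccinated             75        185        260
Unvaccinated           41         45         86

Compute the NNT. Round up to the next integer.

Risk in treated group = 75/260 = 0.28846; risk in control = 41/86 = 0.47674.
Absolute risk reduction = 0.47674 − 0.28846 = 0.18828
NNT = 1 / ARR = 1 / 0.18828 = 5.311 → round up → 6

6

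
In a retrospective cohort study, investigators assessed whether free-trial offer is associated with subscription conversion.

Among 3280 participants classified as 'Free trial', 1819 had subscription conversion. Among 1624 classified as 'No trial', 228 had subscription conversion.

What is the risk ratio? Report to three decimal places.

From the description: a = 1819, b = 1461, c = 228, d = 1396.
Risk in exposed = 1819/3280 = 0.55457; risk in unexposed = 228/1624 = 0.14039.
RR = 0.55457 / 0.14039 = 3.95012
The risk among the exposed is 3.95 times that among the unexposed.

3.950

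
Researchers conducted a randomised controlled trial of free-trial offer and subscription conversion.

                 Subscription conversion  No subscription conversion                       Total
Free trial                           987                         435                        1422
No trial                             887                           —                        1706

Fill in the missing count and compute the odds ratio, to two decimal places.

The missing cell is in the unexposed row: 1706 − 887 = 819.
So a = 987, b = 435, c = 887, d = 819.
OR = (a·d)/(b·c) = (987 × 819) / (435 × 887) = 808353 / 385845 = 2.09502

2.10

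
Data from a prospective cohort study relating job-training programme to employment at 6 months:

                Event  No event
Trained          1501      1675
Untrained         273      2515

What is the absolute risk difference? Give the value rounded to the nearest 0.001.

0.375

Cells: a = 1501, b = 1675, c = 273, d = 2515.
Risk in exposed = 1501/3176 = 0.472607; risk in unexposed = 273/2788 = 0.097920.
Risk difference = 0.472607 − 0.097920 = 0.374687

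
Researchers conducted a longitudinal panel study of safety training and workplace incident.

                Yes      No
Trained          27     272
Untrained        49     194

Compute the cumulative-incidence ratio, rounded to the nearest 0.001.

0.448

Cells: a = 27, b = 272, c = 49, d = 194.
Risk in exposed = 27/299 = 0.09030; risk in unexposed = 49/243 = 0.20165.
RR = 0.09030 / 0.20165 = 0.44782
The risk is 55% lower among the exposed than among the unexposed.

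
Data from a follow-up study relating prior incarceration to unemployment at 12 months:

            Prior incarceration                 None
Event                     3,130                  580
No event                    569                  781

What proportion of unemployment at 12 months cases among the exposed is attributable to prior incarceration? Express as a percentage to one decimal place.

Reading the table with exposure as columns: a = 3130 (Prior incarceration, case), b = 569 (Prior incarceration, non-case), c = 580 (None, case), d = 781.
Risk in exposed = 3130/3699 = 0.84617; risk in unexposed = 580/1361 = 0.42616.
RR = 0.84617/0.42616 = 1.98559
AR% = (RR − 1)/RR × 100 = (1.98559 − 1)/1.98559 × 100 = 49.6372%

49.6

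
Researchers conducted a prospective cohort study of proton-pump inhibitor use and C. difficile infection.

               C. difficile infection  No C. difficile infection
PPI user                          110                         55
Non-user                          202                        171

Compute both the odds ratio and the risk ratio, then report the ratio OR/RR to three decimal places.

Cells: a = 110, b = 55, c = 202, d = 171.
OR = (110·171)/(55·202) = 18810/11110 = 1.69307
Risk in exposed = 110/165 = 0.66667; risk in unexposed = 202/373 = 0.54155; RR = 1.23102
OR/RR = 1.69307 / 1.23102 = 1.37534
The outcome is not rare, so the OR lies further from 1 than the RR.

1.375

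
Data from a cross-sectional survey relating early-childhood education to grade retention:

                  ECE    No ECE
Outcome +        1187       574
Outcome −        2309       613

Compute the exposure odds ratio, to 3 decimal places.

Reading the table with exposure as columns: a = 1187 (ECE, case), b = 2309 (ECE, non-case), c = 574 (No ECE, case), d = 613.
OR = (a·d)/(b·c) = (1187 × 613) / (2309 × 574) = 727631 / 1325366 = 0.54900
Exposure is associated with lower odds of grade retention (OR = 0.55 < 1).

0.549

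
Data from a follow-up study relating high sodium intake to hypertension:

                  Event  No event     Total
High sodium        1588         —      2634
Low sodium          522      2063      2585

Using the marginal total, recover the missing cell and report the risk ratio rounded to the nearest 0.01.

2.99

The missing cell is in the exposed row: 2634 − 1588 = 1046.
So a = 1588, b = 1046, c = 522, d = 2063.
RR = [a/(a+b)] / [c/(c+d)] = (1588/2634) / (522/2585) = 0.60289/0.20193 = 2.98555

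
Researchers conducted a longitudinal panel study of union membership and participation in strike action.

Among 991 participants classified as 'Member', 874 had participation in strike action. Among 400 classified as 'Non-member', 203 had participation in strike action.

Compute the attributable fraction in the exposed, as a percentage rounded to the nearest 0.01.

From the description: a = 874, b = 117, c = 203, d = 197.
Risk in exposed = 874/991 = 0.88194; risk in unexposed = 203/400 = 0.50750.
RR = 0.88194/0.50750 = 1.73781
AR% = (RR − 1)/RR × 100 = (1.73781 − 1)/1.73781 × 100 = 42.4562%

42.46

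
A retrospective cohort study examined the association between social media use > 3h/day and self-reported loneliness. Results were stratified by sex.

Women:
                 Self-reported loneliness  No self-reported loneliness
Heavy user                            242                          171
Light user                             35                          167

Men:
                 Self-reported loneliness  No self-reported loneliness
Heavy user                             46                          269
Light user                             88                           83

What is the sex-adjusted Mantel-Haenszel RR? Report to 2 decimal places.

RR_MH = Σ(aᵢ·n₀ᵢ/nᵢ) / Σ(cᵢ·n₁ᵢ/nᵢ), with n₁ᵢ = aᵢ+bᵢ (exposed), n₀ᵢ = cᵢ+dᵢ (unexposed), nᵢ = n₁ᵢ+n₀ᵢ.
Stratum 1 (Women): n₁ = 413, n₀ = 202, n = 615; a·n₀/n = 242·202/615 = 79.4862; c·n₁/n = 35·413/615 = 23.5041
Stratum 2 (Men): n₁ = 315, n₀ = 171, n = 486; a·n₀/n = 46·171/486 = 16.1852; c·n₁/n = 88·315/486 = 57.0370
RR_MH = (79.4862 + 16.1852) / (23.5041 + 57.0370) = 95.6714 / 80.5411 = 1.18786

1.19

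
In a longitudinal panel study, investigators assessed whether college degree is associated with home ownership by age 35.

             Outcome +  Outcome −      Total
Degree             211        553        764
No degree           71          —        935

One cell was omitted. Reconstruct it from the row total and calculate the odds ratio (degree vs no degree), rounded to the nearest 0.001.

The missing cell is in the unexposed row: 935 − 71 = 864.
So a = 211, b = 553, c = 71, d = 864.
OR = (a·d)/(b·c) = (211 × 864) / (553 × 71) = 182304 / 39263 = 4.64315

4.643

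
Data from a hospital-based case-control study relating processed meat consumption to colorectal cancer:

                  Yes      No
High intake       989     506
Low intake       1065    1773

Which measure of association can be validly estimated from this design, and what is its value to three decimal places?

3.254

Cells: a = 989, b = 506, c = 1065, d = 1773.
This is a hospital-based case-control study: participants were sampled on outcome status, so risks in the source population cannot be estimated directly — relative risk is not valid here. The odds ratio is the appropriate measure.
OR = (a·d)/(b·c) = (989 × 1773) / (506 × 1065) = 1753497 / 538890 = 3.25391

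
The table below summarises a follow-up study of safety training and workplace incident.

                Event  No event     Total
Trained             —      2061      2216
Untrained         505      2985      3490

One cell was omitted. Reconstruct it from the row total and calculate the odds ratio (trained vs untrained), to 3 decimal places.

0.445

The missing cell is in the exposed row: 2216 − 2061 = 155.
So a = 155, b = 2061, c = 505, d = 2985.
OR = (a·d)/(b·c) = (155 × 2985) / (2061 × 505) = 462675 / 1040805 = 0.44454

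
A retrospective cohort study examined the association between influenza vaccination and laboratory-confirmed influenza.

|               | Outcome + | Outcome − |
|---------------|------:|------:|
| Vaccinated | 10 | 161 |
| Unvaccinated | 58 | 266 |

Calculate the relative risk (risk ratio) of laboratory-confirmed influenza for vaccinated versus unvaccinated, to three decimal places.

Cells: a = 10, b = 161, c = 58, d = 266.
Risk in exposed = 10/171 = 0.05848; risk in unexposed = 58/324 = 0.17901.
RR = 0.05848 / 0.17901 = 0.32668
The risk is 67% lower among the exposed than among the unexposed.

0.327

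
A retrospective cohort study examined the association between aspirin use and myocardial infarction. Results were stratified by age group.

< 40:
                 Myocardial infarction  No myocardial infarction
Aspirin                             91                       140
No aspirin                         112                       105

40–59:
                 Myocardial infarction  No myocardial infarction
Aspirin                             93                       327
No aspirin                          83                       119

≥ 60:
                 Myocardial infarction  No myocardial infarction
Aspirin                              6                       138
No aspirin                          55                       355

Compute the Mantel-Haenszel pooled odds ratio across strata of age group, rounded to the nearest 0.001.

0.465

OR_MH = Σ(aᵢdᵢ/nᵢ) / Σ(bᵢcᵢ/nᵢ), where nᵢ is the stratum total.
Stratum 1 (< 40): n = 448; a·d/n = 91·105/448 = 21.3281; b·c/n = 140·112/448 = 35.0000
Stratum 2 (40–59): n = 622; a·d/n = 93·119/622 = 17.7926; b·c/n = 327·83/622 = 43.6350
Stratum 3 (≥ 60): n = 554; a·d/n = 6·355/554 = 3.8448; b·c/n = 138·55/554 = 13.7004
OR_MH = (21.3281 + 17.7926 + 3.8448) / (35.0000 + 43.6350 + 13.7004) = 42.9655 / 92.3354 = 0.46532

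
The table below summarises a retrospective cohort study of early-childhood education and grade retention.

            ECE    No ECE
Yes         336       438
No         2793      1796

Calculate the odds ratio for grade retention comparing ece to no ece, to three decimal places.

Reading the table with exposure as columns: a = 336 (ECE, case), b = 2793 (ECE, non-case), c = 438 (No ECE, case), d = 1796.
OR = (a·d)/(b·c) = (336 × 1796) / (2793 × 438) = 603456 / 1223334 = 0.49329
Exposure is associated with lower odds of grade retention (OR = 0.49 < 1).

0.493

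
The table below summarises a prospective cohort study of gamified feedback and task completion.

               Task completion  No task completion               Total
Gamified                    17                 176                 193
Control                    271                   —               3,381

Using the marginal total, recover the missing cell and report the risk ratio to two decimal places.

1.10

The missing cell is in the unexposed row: 3381 − 271 = 3110.
So a = 17, b = 176, c = 271, d = 3110.
RR = [a/(a+b)] / [c/(c+d)] = (17/193) / (271/3381) = 0.08808/0.08015 = 1.09892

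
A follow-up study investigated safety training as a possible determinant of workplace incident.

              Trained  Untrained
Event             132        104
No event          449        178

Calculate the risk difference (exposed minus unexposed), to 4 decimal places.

Reading the table with exposure as columns: a = 132 (Trained, case), b = 449 (Trained, non-case), c = 104 (Untrained, case), d = 178.
Risk in exposed = 132/581 = 0.227194; risk in unexposed = 104/282 = 0.368794.
Risk difference = 0.227194 − 0.368794 = -0.141600

-0.1416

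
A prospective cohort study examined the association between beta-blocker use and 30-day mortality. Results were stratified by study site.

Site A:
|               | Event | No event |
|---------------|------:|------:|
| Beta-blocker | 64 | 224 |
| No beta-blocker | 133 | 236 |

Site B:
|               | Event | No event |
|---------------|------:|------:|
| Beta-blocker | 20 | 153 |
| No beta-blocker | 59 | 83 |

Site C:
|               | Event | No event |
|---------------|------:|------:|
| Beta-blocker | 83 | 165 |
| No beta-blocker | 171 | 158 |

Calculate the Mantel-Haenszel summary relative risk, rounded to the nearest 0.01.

RR_MH = Σ(aᵢ·n₀ᵢ/nᵢ) / Σ(cᵢ·n₁ᵢ/nᵢ), with n₁ᵢ = aᵢ+bᵢ (exposed), n₀ᵢ = cᵢ+dᵢ (unexposed), nᵢ = n₁ᵢ+n₀ᵢ.
Stratum 1 (Site A): n₁ = 288, n₀ = 369, n = 657; a·n₀/n = 64·369/657 = 35.9452; c·n₁/n = 133·288/657 = 58.3014
Stratum 2 (Site B): n₁ = 173, n₀ = 142, n = 315; a·n₀/n = 20·142/315 = 9.0159; c·n₁/n = 59·173/315 = 32.4032
Stratum 3 (Site C): n₁ = 248, n₀ = 329, n = 577; a·n₀/n = 83·329/577 = 47.3258; c·n₁/n = 171·248/577 = 73.4974
RR_MH = (35.9452 + 9.0159 + 47.3258) / (58.3014 + 32.4032 + 73.4974) = 92.2869 / 164.2019 = 0.56203

0.56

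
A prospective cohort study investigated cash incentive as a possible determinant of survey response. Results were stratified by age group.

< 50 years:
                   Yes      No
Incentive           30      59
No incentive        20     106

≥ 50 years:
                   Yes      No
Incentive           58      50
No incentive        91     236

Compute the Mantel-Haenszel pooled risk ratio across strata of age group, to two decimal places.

RR_MH = Σ(aᵢ·n₀ᵢ/nᵢ) / Σ(cᵢ·n₁ᵢ/nᵢ), with n₁ᵢ = aᵢ+bᵢ (exposed), n₀ᵢ = cᵢ+dᵢ (unexposed), nᵢ = n₁ᵢ+n₀ᵢ.
Stratum 1 (< 50 years): n₁ = 89, n₀ = 126, n = 215; a·n₀/n = 30·126/215 = 17.5814; c·n₁/n = 20·89/215 = 8.2791
Stratum 2 (≥ 50 years): n₁ = 108, n₀ = 327, n = 435; a·n₀/n = 58·327/435 = 43.6000; c·n₁/n = 91·108/435 = 22.5931
RR_MH = (17.5814 + 43.6000) / (8.2791 + 22.5931) = 61.1814 / 30.8722 = 1.98177

1.98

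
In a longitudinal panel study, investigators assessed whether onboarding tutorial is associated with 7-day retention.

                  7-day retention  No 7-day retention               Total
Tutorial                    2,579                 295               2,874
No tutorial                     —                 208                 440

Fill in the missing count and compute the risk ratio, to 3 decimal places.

The missing cell is in the unexposed row: 440 − 208 = 232.
So a = 2579, b = 295, c = 232, d = 208.
RR = [a/(a+b)] / [c/(c+d)] = (2579/2874) / (232/440) = 0.89736/0.52727 = 1.70188

1.702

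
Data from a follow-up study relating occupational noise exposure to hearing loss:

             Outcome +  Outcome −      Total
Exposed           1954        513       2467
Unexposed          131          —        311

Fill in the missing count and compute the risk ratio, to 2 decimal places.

The missing cell is in the unexposed row: 311 − 131 = 180.
So a = 1954, b = 513, c = 131, d = 180.
RR = [a/(a+b)] / [c/(c+d)] = (1954/2467) / (131/311) = 0.79206/0.42122 = 1.88038

1.88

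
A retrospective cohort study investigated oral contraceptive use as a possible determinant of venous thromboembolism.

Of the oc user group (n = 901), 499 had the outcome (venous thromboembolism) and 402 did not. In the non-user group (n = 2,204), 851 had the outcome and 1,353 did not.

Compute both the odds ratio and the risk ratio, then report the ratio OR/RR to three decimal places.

From the description: a = 499, b = 402, c = 851, d = 1353.
OR = (499·1353)/(402·851) = 675147/342102 = 1.97353
Risk in exposed = 499/901 = 0.55383; risk in unexposed = 851/2204 = 0.38612; RR = 1.43436
OR/RR = 1.97353 / 1.43436 = 1.37589
The outcome is not rare, so the OR lies further from 1 than the RR.

1.376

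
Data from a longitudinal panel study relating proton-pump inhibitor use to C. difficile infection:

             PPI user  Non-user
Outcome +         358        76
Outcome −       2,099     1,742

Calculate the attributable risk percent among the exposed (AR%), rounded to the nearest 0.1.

Reading the table with exposure as columns: a = 358 (PPI user, case), b = 2099 (PPI user, non-case), c = 76 (Non-user, case), d = 1742.
Risk in exposed = 358/2457 = 0.14571; risk in unexposed = 76/1818 = 0.04180.
RR = 0.14571/0.04180 = 3.48544
AR% = (RR − 1)/RR × 100 = (3.48544 − 1)/3.48544 × 100 = 71.3093%

71.3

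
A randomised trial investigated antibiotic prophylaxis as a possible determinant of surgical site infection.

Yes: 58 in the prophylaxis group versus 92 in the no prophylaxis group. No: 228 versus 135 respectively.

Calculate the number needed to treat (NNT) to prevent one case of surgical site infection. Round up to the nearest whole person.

Risk in treated group = 58/286 = 0.20280; risk in control = 92/227 = 0.40529.
Absolute risk reduction = 0.40529 − 0.20280 = 0.20249
NNT = 1 / ARR = 1 / 0.20249 = 4.939 → round up → 5

5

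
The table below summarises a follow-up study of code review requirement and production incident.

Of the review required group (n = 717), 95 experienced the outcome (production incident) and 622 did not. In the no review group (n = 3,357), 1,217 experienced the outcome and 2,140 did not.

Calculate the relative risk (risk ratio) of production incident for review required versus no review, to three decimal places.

From the description: a = 95, b = 622, c = 1217, d = 2140.
Risk in exposed = 95/717 = 0.13250; risk in unexposed = 1217/3357 = 0.36253.
RR = 0.13250 / 0.36253 = 0.36548
The risk is 63% lower among the exposed than among the unexposed.

0.365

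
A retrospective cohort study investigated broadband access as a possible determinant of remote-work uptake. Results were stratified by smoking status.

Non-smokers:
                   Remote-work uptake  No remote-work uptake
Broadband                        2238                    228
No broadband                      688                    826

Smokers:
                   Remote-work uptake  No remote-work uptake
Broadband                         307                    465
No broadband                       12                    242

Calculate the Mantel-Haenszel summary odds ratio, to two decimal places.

11.97

OR_MH = Σ(aᵢdᵢ/nᵢ) / Σ(bᵢcᵢ/nᵢ), where nᵢ is the stratum total.
Stratum 1 (Non-smokers): n = 3980; a·d/n = 2238·826/3980 = 464.4693; b·c/n = 228·688/3980 = 39.4131
Stratum 2 (Smokers): n = 1026; a·d/n = 307·242/1026 = 72.4113; b·c/n = 465·12/1026 = 5.4386
OR_MH = (464.4693 + 72.4113) / (39.4131 + 5.4386) = 536.8807 / 44.8517 = 11.97014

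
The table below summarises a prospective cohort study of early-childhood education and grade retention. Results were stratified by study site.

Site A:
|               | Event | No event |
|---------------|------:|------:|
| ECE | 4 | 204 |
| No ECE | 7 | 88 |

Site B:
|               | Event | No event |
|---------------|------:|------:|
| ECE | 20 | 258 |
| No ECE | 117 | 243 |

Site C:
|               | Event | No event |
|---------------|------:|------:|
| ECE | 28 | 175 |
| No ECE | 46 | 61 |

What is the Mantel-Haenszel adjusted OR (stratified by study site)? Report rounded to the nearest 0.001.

0.183

OR_MH = Σ(aᵢdᵢ/nᵢ) / Σ(bᵢcᵢ/nᵢ), where nᵢ is the stratum total.
Stratum 1 (Site A): n = 303; a·d/n = 4·88/303 = 1.1617; b·c/n = 204·7/303 = 4.7129
Stratum 2 (Site B): n = 638; a·d/n = 20·243/638 = 7.6176; b·c/n = 258·117/638 = 47.3135
Stratum 3 (Site C): n = 310; a·d/n = 28·61/310 = 5.5097; b·c/n = 175·46/310 = 25.9677
OR_MH = (1.1617 + 7.6176 + 5.5097) / (4.7129 + 47.3135 + 25.9677) = 14.2889 / 77.9941 = 0.18321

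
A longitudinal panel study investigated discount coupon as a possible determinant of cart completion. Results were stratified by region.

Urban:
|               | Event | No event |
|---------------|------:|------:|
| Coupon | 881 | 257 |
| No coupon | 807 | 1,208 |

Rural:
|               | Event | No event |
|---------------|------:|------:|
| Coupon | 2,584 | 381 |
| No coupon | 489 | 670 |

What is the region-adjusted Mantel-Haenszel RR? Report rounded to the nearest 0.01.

2.01

RR_MH = Σ(aᵢ·n₀ᵢ/nᵢ) / Σ(cᵢ·n₁ᵢ/nᵢ), with n₁ᵢ = aᵢ+bᵢ (exposed), n₀ᵢ = cᵢ+dᵢ (unexposed), nᵢ = n₁ᵢ+n₀ᵢ.
Stratum 1 (Urban): n₁ = 1138, n₀ = 2015, n = 3153; a·n₀/n = 881·2015/3153 = 563.0241; c·n₁/n = 807·1138/3153 = 291.2674
Stratum 2 (Rural): n₁ = 2965, n₀ = 1159, n = 4124; a·n₀/n = 2584·1159/4124 = 726.2017; c·n₁/n = 489·2965/4124 = 351.5725
RR_MH = (563.0241 + 726.2017) / (291.2674 + 351.5725) = 1289.2258 / 642.8399 = 2.00552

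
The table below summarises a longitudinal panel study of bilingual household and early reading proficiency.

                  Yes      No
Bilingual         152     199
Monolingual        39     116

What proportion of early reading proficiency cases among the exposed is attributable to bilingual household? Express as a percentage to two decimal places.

Cells: a = 152, b = 199, c = 39, d = 116.
Risk in exposed = 152/351 = 0.43305; risk in unexposed = 39/155 = 0.25161.
RR = 0.43305/0.25161 = 1.72109
AR% = (RR − 1)/RR × 100 = (1.72109 − 1)/1.72109 × 100 = 41.8973%

41.90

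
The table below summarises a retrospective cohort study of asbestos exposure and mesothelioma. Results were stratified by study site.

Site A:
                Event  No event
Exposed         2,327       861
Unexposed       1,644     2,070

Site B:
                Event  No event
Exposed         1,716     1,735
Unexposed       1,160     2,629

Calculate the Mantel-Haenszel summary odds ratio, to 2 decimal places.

2.73

OR_MH = Σ(aᵢdᵢ/nᵢ) / Σ(bᵢcᵢ/nᵢ), where nᵢ is the stratum total.
Stratum 1 (Site A): n = 6902; a·d/n = 2327·2070/6902 = 697.8977; b·c/n = 861·1644/6902 = 205.0832
Stratum 2 (Site B): n = 7240; a·d/n = 1716·2629/7240 = 623.1166; b·c/n = 1735·1160/7240 = 277.9834
OR_MH = (697.8977 + 623.1166) / (205.0832 + 277.9834) = 1321.0143 / 483.0666 = 2.73464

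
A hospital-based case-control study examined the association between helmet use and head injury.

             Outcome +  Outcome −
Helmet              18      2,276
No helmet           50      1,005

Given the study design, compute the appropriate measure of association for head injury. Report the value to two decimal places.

Cells: a = 18, b = 2276, c = 50, d = 1005.
This is a hospital-based case-control study: participants were sampled on outcome status, so risks in the source population cannot be estimated directly — relative risk is not valid here. The odds ratio is the appropriate measure.
OR = (a·d)/(b·c) = (18 × 1005) / (2276 × 50) = 18090 / 113800 = 0.15896

0.16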